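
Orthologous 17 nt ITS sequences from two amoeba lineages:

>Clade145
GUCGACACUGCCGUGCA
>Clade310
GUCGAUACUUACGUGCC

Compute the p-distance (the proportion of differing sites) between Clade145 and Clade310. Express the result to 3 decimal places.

Differing sites — 6:C/U; 10:G/U; 11:C/A; 17:A/C.
There are 4 differences over 17 sites, so p = 4/17 = 0.235.

0.235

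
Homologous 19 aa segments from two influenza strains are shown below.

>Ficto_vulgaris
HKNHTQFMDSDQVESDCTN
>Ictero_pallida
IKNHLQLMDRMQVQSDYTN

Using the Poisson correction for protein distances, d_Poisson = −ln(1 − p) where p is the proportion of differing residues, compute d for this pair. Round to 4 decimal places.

0.4595

Differing sites — 1:H/I; 5:T/L; 7:F/L; 10:S/R; 11:D/M; 14:E/Q; 17:C/Y.
p = 7/19 = 0.368421.
d = −ln(1 − 0.368421) = −ln(0.631579) = 0.4595.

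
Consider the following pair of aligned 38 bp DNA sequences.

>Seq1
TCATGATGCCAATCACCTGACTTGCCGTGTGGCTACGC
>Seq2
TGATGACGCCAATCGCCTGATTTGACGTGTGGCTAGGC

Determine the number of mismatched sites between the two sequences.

6

Differing sites — 2:C/G; 7:T/C; 15:A/G; 21:C/T; 25:C/A; 36:C/G.
That gives 6 mismatches out of 38 aligned sites, so the Hamming distance is 6.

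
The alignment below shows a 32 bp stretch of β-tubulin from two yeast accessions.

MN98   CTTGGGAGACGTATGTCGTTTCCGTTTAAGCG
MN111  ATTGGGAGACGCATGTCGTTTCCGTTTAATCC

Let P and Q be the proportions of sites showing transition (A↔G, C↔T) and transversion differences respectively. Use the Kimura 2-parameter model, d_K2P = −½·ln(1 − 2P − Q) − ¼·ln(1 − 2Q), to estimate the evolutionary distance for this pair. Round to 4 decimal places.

Mismatches occur at site 1 (C/A, transversion), site 12 (T/C, transition), site 30 (G/T, transversion), site 32 (G/C, transversion).
Of the 4 differences, 1 transition and 3 transversions over 32 sites: P = 1/32 = 0.031250, Q = 3/32 = 0.093750.
d = −0.5·ln(0.843750) − 0.25·ln(0.812500) = −0.5·(-0.169899) − 0.25·(-0.207639) = 0.1369.

0.1369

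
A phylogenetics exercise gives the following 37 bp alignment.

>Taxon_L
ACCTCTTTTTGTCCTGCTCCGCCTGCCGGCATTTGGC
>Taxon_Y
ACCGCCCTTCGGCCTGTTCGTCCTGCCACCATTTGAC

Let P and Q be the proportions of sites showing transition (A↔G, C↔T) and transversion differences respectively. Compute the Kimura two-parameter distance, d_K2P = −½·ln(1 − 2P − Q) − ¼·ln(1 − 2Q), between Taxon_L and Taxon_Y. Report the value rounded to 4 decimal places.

The sequences differ at positions 4 (T/G, transversion), 6 (T/C, transition), 7 (T/C, transition), 10 (T/C, transition), 12 (T/G, transversion), 17 (C/T, transition), 20 (C/G, transversion), 21 (G/T, transversion), 28 (G/A, transition), 29 (G/C, transversion), 36 (G/A, transition).
Of the 11 differences, 6 transitions and 5 transversions over 37 sites: P = 6/37 = 0.162162, Q = 5/37 = 0.135135.
d = −0.5·ln(0.540541) − 0.25·ln(0.729730) = −0.5·(-0.615185) − 0.25·(-0.315081) = 0.3864.

0.3864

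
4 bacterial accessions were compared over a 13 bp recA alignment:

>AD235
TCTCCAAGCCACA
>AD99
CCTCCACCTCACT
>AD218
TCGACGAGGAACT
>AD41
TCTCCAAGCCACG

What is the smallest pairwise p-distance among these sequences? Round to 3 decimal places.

0.077

Pairwise Hamming distances:
  AD235 vs AD99: 5
  AD235 vs AD218: 6
  AD235 vs AD41: 1
  AD99 vs AD218: 8
  AD99 vs AD41: 5
  AD218 vs AD41: 6
The smallest is 1 mismatch, between AD235 and AD41; p = 1/13 = 0.077.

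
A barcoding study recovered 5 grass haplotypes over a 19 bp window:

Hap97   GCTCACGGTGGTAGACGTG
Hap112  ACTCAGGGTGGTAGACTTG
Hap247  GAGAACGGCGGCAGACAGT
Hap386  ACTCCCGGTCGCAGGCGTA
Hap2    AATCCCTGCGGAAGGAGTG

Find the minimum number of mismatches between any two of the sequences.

3

Pairwise Hamming distances:
  Hap97 vs Hap112: 3
  Hap97 vs Hap247: 8
  Hap97 vs Hap386: 6
  Hap97 vs Hap2: 8
  Hap112 vs Hap247: 10
  Hap112 vs Hap386: 7
  Hap112 vs Hap2: 9
  Hap247 vs Hap386: 11
  Hap247 vs Hap2: 11
  Hap386 vs Hap2: 7
The smallest is 3, between Hap97 and Hap112.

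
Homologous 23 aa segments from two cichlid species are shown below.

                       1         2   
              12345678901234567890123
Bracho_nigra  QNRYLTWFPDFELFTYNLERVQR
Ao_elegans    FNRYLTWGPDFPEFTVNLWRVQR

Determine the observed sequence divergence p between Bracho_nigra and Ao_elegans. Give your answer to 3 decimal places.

0.261

The sequences differ at positions 1 (Q/F), 8 (F/G), 12 (E/P), 13 (L/E), 16 (Y/V), 19 (E/W).
There are 6 differences over 23 sites, so p = 6/23 = 0.261.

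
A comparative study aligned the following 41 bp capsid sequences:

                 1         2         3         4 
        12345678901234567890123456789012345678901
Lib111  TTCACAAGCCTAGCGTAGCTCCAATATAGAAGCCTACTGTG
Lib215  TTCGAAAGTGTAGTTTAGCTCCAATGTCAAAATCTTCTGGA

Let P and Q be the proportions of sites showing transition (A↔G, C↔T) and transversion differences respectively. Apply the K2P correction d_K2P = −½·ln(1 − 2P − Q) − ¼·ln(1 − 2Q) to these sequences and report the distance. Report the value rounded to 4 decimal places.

The sequences differ at positions 4 (A/G, transition), 5 (C/A, transversion), 9 (C/T, transition), 10 (C/G, transversion), 14 (C/T, transition), 15 (G/T, transversion), 26 (A/G, transition), 28 (A/C, transversion), 29 (G/A, transition), 32 (G/A, transition), 33 (C/T, transition), 36 (A/T, transversion), 40 (T/G, transversion), 41 (G/A, transition).
Of the 14 differences, 8 transitions and 6 transversions over 41 sites: P = 8/41 = 0.195122, Q = 6/41 = 0.146341.
d = −0.5·ln(0.463415) − 0.25·ln(0.707318) = −0.5·(-0.769132) − 0.25·(-0.346275) = 0.4711.

0.4711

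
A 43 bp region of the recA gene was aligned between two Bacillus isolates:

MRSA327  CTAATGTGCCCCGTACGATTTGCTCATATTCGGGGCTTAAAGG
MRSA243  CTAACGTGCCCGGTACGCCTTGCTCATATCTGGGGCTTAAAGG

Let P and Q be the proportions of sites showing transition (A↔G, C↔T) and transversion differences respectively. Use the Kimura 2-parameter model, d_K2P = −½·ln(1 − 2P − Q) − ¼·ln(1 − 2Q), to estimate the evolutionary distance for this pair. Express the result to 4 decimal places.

Differing sites — 5:T/C (Ti); 12:C/G (Tv); 18:A/C (Tv); 19:T/C (Ti); 30:T/C (Ti); 31:C/T (Ti).
Of the 6 differences, 4 transitions and 2 transversions over 43 sites: P = 4/43 = 0.093023, Q = 2/43 = 0.046512.
d = −0.5·ln(0.767442) − 0.25·ln(0.906976) = −0.5·(-0.264692) − 0.25·(-0.097639) = 0.1568.

0.1568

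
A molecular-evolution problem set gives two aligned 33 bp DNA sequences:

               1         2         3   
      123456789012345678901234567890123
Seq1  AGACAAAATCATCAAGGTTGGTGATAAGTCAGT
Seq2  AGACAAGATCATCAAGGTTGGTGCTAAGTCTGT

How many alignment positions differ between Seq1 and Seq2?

3

Differing sites — 7:A/G; 24:A/C; 31:A/T.
That gives 3 mismatches out of 33 aligned sites, so the Hamming distance is 3.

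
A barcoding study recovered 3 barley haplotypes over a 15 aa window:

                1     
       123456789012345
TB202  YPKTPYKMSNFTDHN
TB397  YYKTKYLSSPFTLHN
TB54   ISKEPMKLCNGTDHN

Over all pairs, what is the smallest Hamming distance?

6

Pairwise Hamming distances:
  TB202 vs TB397: 6
  TB202 vs TB54: 7
  TB397 vs TB54: 11
The smallest is 6, between TB202 and TB397.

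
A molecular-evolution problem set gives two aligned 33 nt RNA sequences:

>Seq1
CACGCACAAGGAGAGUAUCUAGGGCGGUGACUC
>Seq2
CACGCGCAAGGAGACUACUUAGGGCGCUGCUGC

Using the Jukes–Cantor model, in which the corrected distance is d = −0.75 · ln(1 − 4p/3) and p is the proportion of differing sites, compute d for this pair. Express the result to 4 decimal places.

Mismatches occur at site 6 (A↔G), site 15 (G↔C), site 18 (U↔C), site 19 (C↔U), site 27 (G↔C), site 30 (A↔C), site 31 (C↔U), site 32 (U↔G).
p = 8/33 = 0.242424.
d = −0.75 · ln(1 − (4/3)·0.242424) = −0.75 · ln(0.676768) = −0.75 · (-0.390427) = 0.2928.

0.2928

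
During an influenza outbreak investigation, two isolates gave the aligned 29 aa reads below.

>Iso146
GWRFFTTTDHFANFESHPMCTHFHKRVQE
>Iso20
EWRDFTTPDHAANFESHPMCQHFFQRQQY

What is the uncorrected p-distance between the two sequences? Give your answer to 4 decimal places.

The sequences differ at positions 1 (G/E), 4 (F/D), 8 (T/P), 11 (F/A), 21 (T/Q), 24 (H/F), 25 (K/Q), 27 (V/Q), 29 (E/Y).
There are 9 differences over 29 sites, so p = 9/29 = 0.3103.

0.3103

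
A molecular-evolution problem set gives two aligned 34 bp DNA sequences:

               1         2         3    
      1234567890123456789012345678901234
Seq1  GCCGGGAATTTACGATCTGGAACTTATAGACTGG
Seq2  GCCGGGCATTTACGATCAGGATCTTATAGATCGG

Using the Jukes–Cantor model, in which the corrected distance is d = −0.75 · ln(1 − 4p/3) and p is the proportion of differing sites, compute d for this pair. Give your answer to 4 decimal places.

0.1637

The sequences differ at positions 7 (A/C), 18 (T/A), 22 (A/T), 31 (C/T), 32 (T/C).
p = 5/34 = 0.147059.
d = −0.75 · ln(1 − (4/3)·0.147059) = −0.75 · ln(0.803921) = −0.75 · (-0.218254) = 0.1637.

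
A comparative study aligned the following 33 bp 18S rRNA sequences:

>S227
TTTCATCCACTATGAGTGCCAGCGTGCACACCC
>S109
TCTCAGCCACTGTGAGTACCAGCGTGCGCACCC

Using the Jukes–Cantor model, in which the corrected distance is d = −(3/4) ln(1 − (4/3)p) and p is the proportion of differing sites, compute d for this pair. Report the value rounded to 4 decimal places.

The sequences differ at positions 2 (T/C), 6 (T/G), 12 (A/G), 18 (G/A), 28 (A/G).
p = 5/33 = 0.151515.
d = −0.75 · ln(1 − (4/3)·0.151515) = −0.75 · ln(0.797980) = −0.75 · (-0.225672) = 0.1693.

0.1693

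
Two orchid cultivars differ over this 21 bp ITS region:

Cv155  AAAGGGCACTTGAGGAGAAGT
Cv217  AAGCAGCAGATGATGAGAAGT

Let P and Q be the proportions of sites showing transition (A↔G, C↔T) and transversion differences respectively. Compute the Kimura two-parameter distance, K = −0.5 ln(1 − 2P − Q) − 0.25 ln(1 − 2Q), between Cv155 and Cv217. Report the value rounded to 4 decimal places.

The sequences differ at positions 3 (A/G, transition), 4 (G/C, transversion), 5 (G/A, transition), 9 (C/G, transversion), 10 (T/A, transversion), 14 (G/T, transversion).
Of the 6 differences, 2 transitions and 4 transversions over 21 sites: P = 2/21 = 0.095238, Q = 4/21 = 0.190476.
d = −0.5·ln(0.619048) − 0.25·ln(0.619048) = −0.5·(-0.479572) − 0.25·(-0.479572) = 0.3597.

0.3597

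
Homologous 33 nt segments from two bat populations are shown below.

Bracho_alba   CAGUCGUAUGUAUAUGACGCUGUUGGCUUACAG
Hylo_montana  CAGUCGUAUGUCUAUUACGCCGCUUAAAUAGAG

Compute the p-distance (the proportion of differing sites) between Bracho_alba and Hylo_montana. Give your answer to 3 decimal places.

0.273

The sequences differ at positions 12 (A/C), 16 (G/U), 21 (U/C), 23 (U/C), 25 (G/U), 26 (G/A), 27 (C/A), 28 (U/A), 31 (C/G).
There are 9 differences over 33 sites, so p = 9/33 = 0.273.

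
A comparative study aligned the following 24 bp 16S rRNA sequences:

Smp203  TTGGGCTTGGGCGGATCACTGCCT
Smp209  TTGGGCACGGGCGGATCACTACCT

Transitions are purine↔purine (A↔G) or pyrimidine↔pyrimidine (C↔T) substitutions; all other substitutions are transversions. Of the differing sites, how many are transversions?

Mismatches occur at site 7 (T/A, transversion), site 8 (T/C, transition), site 21 (G/A, transition).
Of the 3 differences, 2 transitions and 1 transversion, so the answer is 1.

1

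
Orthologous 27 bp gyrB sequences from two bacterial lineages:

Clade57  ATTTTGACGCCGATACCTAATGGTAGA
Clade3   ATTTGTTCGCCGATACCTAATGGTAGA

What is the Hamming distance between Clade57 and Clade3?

The sequences differ at positions 5 (T/G), 6 (G/T), 7 (A/T).
That gives 3 mismatches out of 27 aligned sites, so the Hamming distance is 3.

3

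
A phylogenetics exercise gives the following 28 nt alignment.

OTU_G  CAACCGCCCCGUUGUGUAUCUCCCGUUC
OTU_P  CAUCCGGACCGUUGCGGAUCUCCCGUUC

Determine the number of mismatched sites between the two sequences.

5

Mismatches occur at site 3 (A↔U), site 7 (C↔G), site 8 (C↔A), site 15 (U↔C), site 17 (U↔G).
That gives 5 mismatches out of 28 aligned sites, so the Hamming distance is 5.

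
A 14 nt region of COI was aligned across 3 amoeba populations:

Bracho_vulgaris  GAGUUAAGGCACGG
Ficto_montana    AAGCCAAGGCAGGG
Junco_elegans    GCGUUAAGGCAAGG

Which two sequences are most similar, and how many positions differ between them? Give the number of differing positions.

Pairwise Hamming distances:
  Bracho_vulgaris vs Ficto_montana: 4
  Bracho_vulgaris vs Junco_elegans: 2
  Ficto_montana vs Junco_elegans: 5
The smallest is 2, between Bracho_vulgaris and Junco_elegans.

2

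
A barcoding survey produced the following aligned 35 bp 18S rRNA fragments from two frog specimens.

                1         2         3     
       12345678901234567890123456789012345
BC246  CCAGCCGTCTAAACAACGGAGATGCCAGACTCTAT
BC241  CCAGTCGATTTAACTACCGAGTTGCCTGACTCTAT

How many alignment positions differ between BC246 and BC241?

Mismatches occur at site 5 (C↔T), site 8 (T↔A), site 9 (C↔T), site 11 (A↔T), site 15 (A↔T), site 18 (G↔C), site 22 (A↔T), site 27 (A↔T).
That gives 8 mismatches out of 35 aligned sites, so the Hamming distance is 8.

8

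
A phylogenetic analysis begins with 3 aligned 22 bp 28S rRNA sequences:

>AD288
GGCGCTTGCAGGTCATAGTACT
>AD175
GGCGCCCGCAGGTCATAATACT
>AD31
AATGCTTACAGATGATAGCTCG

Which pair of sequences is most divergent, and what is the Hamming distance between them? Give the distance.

12

Pairwise Hamming distances:
  AD288 vs AD175: 3
  AD288 vs AD31: 9
  AD175 vs AD31: 12
The largest is 12, between AD175 and AD31.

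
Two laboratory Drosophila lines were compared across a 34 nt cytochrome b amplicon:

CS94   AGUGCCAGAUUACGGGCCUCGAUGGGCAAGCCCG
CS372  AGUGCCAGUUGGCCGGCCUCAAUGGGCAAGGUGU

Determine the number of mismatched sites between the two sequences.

9

The sequences differ at positions 9 (A/U), 11 (U/G), 12 (A/G), 14 (G/C), 21 (G/A), 31 (C/G), 32 (C/U), 33 (C/G), 34 (G/U).
That gives 9 mismatches out of 34 aligned sites, so the Hamming distance is 9.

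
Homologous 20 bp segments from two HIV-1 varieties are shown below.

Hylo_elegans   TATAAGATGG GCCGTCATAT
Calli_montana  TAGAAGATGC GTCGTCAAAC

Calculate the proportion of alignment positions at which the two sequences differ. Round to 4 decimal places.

0.2500

Mismatches occur at site 3 (T↔G), site 10 (G↔C), site 12 (C↔T), site 18 (T↔A), site 20 (T↔C).
There are 5 differences over 20 sites, so p = 5/20 = 0.2500.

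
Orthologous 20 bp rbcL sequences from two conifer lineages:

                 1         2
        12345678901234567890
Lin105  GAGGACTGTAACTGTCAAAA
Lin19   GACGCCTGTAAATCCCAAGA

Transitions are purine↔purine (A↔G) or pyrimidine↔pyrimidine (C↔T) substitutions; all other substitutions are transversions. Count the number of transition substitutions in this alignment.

The sequences differ at positions 3 (G/C, transversion), 5 (A/C, transversion), 12 (C/A, transversion), 14 (G/C, transversion), 15 (T/C, transition), 19 (A/G, transition).
Of the 6 differences, 2 transitions and 4 transversions, so the answer is 2.

2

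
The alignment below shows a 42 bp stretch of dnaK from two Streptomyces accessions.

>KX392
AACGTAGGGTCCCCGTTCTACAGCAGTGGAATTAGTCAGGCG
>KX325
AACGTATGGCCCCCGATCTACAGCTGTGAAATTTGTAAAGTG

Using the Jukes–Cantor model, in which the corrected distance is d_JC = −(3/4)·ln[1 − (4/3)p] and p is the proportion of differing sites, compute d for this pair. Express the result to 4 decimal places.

The sequences differ at positions 7 (G/T), 10 (T/C), 16 (T/A), 25 (A/T), 29 (G/A), 34 (A/T), 37 (C/A), 39 (G/A), 41 (C/T).
p = 9/42 = 0.214286.
d = −0.75 · ln(1 − (4/3)·0.214286) = −0.75 · ln(0.714285) = −0.75 · (-0.336473) = 0.2524.

0.2524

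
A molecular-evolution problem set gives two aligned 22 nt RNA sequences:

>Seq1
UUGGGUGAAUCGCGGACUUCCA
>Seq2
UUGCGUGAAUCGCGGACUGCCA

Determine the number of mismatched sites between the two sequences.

2

The sequences differ at positions 4 (G/C), 19 (U/G).
That gives 2 mismatches out of 22 aligned sites, so the Hamming distance is 2.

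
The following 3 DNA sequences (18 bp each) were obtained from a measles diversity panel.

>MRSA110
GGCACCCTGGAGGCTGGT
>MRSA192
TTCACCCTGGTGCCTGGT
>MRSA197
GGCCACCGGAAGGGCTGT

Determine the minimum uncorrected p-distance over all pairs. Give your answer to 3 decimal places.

Pairwise Hamming distances:
  MRSA110 vs MRSA192: 4
  MRSA110 vs MRSA197: 7
  MRSA192 vs MRSA197: 11
The smallest is 4 mismatches, between MRSA110 and MRSA192; p = 4/18 = 0.222.

0.222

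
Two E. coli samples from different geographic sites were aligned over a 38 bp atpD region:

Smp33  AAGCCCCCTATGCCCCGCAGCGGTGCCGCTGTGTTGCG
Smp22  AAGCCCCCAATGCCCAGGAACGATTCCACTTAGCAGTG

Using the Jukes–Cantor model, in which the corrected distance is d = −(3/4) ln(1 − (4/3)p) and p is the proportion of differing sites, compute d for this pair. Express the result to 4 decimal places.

The sequences differ at positions 9 (T/A), 16 (C/A), 18 (C/G), 20 (G/A), 23 (G/A), 25 (G/T), 28 (G/A), 31 (G/T), 32 (T/A), 34 (T/C), 35 (T/A), 37 (C/T).
p = 12/38 = 0.315789.
d = −0.75 · ln(1 − (4/3)·0.315789) = −0.75 · ln(0.578948) = −0.75 · (-0.546543) = 0.4099.

0.4099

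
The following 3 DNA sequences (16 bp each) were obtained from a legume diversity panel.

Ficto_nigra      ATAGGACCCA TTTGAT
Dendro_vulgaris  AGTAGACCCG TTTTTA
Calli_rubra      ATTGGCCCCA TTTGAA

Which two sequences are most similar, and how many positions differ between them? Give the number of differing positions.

Pairwise Hamming distances:
  Ficto_nigra vs Dendro_vulgaris: 7
  Ficto_nigra vs Calli_rubra: 3
  Dendro_vulgaris vs Calli_rubra: 6
The smallest is 3, between Ficto_nigra and Calli_rubra.

3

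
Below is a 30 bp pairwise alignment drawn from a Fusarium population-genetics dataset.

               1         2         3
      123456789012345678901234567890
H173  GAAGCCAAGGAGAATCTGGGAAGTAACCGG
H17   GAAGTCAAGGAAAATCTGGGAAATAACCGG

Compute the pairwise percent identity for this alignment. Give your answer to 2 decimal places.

Differing sites — 5:C/T; 12:G/A; 23:G/A.
27 of the 30 sites match, so the percent identity is 27/30 × 100 = 90.00%.

90.00%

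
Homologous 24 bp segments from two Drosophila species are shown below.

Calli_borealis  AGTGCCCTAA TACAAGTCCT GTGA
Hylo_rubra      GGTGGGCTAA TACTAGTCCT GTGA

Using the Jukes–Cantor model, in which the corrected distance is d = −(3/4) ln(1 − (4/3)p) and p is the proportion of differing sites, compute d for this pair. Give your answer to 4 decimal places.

Differing sites — 1:A/G; 5:C/G; 6:C/G; 14:A/T.
p = 4/24 = 0.166667.
d = −0.75 · ln(1 − (4/3)·0.166667) = −0.75 · ln(0.777777) = −0.75 · (-0.251315) = 0.1885.

0.1885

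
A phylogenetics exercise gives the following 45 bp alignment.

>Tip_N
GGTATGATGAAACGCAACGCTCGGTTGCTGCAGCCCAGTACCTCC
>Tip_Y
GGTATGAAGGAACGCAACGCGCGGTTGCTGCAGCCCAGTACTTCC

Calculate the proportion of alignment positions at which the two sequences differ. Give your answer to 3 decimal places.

Mismatches occur at site 8 (T→A), site 10 (A→G), site 21 (T→G), site 42 (C→T).
There are 4 differences over 45 sites, so p = 4/45 = 0.089.

0.089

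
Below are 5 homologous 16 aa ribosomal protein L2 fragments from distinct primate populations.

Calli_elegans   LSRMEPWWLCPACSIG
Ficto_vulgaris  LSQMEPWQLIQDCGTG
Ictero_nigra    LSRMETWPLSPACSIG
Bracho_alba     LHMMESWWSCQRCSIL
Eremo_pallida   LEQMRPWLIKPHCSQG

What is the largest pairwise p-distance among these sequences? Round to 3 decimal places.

0.688

Pairwise Hamming distances:
  Calli_elegans vs Ficto_vulgaris: 7
  Calli_elegans vs Ictero_nigra: 3
  Calli_elegans vs Bracho_alba: 7
  Calli_elegans vs Eremo_pallida: 8
  Ficto_vulgaris vs Ictero_nigra: 8
  Ficto_vulgaris vs Bracho_alba: 10
  Ficto_vulgaris vs Eremo_pallida: 9
  Ictero_nigra vs Bracho_alba: 9
  Ictero_nigra vs Eremo_pallida: 9
  Bracho_alba vs Eremo_pallida: 11
The largest is 11 mismatches, between Bracho_alba and Eremo_pallida; p = 11/16 = 0.688.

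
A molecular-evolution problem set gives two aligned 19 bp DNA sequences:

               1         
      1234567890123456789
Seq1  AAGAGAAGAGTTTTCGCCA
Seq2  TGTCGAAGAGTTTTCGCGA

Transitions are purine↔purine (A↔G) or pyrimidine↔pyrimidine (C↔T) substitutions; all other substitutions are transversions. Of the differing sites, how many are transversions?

4

Differing sites — 1:A/T (Tv); 2:A/G (Ti); 3:G/T (Tv); 4:A/C (Tv); 18:C/G (Tv).
Of the 5 differences, 1 transition and 4 transversions, so the answer is 4.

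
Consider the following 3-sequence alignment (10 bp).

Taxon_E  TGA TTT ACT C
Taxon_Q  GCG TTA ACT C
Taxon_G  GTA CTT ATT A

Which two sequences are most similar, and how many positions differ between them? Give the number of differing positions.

4

Pairwise Hamming distances:
  Taxon_E vs Taxon_Q: 4
  Taxon_E vs Taxon_G: 5
  Taxon_Q vs Taxon_G: 6
The smallest is 4, between Taxon_E and Taxon_Q.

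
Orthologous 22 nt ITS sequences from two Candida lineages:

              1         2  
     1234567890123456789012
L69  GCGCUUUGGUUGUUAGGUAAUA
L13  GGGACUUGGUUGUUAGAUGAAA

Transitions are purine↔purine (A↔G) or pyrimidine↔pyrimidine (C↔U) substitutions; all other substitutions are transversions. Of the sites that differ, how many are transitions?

3

Differing sites — 2:C/G (Tv); 4:C/A (Tv); 5:U/C (Ti); 17:G/A (Ti); 19:A/G (Ti); 21:U/A (Tv).
Of the 6 differences, 3 transitions and 3 transversions, so the answer is 3.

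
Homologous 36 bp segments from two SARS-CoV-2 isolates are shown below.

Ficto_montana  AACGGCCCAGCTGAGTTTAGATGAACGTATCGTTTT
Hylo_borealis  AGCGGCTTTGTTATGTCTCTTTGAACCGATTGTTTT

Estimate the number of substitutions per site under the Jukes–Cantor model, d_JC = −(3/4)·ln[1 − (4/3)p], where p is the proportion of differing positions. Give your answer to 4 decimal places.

0.5482

Differing sites — 2:A/G; 7:C/T; 8:C/T; 9:A/T; 11:C/T; 13:G/A; 14:A/T; 17:T/C; 19:A/C; 20:G/T; 21:A/T; 27:G/C; 28:T/G; 31:C/T.
p = 14/36 = 0.388889.
d = −0.75 · ln(1 − (4/3)·0.388889) = −0.75 · ln(0.481481) = −0.75 · (-0.730889) = 0.5482.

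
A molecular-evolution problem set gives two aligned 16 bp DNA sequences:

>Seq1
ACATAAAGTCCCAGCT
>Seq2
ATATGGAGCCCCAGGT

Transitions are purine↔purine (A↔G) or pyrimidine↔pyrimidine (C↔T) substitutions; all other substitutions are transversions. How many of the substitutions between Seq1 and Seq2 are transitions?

4

Mismatches occur at site 2 (C/T, transition), site 5 (A/G, transition), site 6 (A/G, transition), site 9 (T/C, transition), site 15 (C/G, transversion).
Of the 5 differences, 4 transitions and 1 transversion, so the answer is 4.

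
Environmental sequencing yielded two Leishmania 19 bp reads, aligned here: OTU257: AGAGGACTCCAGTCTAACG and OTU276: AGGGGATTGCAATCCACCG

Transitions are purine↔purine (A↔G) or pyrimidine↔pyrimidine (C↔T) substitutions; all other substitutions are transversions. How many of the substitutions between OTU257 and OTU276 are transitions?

Mismatches occur at site 3 (A↔G, transition), site 7 (C↔T, transition), site 9 (C↔G, transversion), site 12 (G↔A, transition), site 15 (T↔C, transition), site 17 (A↔C, transversion).
Of the 6 differences, 4 transitions and 2 transversions, so the answer is 4.

4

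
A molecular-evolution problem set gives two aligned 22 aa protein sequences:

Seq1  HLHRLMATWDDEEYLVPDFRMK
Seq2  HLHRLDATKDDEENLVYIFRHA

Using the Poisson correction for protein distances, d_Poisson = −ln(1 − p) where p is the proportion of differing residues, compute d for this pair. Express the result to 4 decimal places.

0.3830

Mismatches occur at site 6 (M/D), site 9 (W/K), site 14 (Y/N), site 17 (P/Y), site 18 (D/I), site 21 (M/H), site 22 (K/A).
p = 7/22 = 0.318182.
d = −ln(1 − 0.318182) = −ln(0.681818) = 0.3830.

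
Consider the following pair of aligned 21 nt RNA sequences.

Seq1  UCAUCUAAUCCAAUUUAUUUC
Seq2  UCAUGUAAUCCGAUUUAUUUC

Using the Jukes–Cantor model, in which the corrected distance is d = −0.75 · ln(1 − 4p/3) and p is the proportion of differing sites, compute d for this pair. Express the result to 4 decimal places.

0.1019

Differing sites — 5:C/G; 12:A/G.
p = 2/21 = 0.095238.
d = −0.75 · ln(1 − (4/3)·0.095238) = −0.75 · ln(0.873016) = −0.75 · (-0.135801) = 0.1019.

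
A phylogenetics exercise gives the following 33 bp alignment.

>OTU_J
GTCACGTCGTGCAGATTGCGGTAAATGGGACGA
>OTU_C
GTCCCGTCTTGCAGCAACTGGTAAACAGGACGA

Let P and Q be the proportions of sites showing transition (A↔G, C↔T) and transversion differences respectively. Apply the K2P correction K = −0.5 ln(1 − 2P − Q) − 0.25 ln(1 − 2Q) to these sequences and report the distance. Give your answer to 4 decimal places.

0.3390

Mismatches occur at site 4 (A→C, transversion), site 9 (G→T, transversion), site 15 (A→C, transversion), site 16 (T→A, transversion), site 17 (T→A, transversion), site 18 (G→C, transversion), site 19 (C→T, transition), site 26 (T→C, transition), site 27 (G→A, transition).
Of the 9 differences, 3 transitions and 6 transversions over 33 sites: P = 3/33 = 0.090909, Q = 6/33 = 0.181818.
d = −0.5·ln(0.636364) − 0.25·ln(0.636364) = −0.5·(-0.451985) − 0.25·(-0.451985) = 0.3390.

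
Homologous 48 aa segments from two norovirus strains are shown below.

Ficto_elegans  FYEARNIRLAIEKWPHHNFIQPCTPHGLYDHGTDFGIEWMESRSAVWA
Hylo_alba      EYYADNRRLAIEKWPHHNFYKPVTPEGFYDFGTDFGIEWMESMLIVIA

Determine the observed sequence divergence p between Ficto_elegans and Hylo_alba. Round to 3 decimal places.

0.292

Differing sites — 1:F/E; 3:E/Y; 5:R/D; 7:I/R; 20:I/Y; 21:Q/K; 23:C/V; 26:H/E; 28:L/F; 31:H/F; 43:R/M; 44:S/L; 45:A/I; 47:W/I.
There are 14 differences over 48 sites, so p = 14/48 = 0.292.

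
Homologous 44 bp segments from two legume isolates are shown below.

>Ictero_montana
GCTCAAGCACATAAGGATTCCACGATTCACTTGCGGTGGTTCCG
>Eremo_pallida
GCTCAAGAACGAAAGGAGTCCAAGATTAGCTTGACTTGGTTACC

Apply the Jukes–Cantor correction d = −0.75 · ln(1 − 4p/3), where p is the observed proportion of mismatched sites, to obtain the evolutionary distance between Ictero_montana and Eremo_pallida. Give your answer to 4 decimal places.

Differing sites — 8:C/A; 11:A/G; 12:T/A; 18:T/G; 23:C/A; 28:C/A; 29:A/G; 34:C/A; 35:G/C; 36:G/T; 42:C/A; 44:G/C.
p = 12/44 = 0.272727.
d = −0.75 · ln(1 − (4/3)·0.272727) = −0.75 · ln(0.636364) = −0.75 · (-0.451985) = 0.3390.

0.3390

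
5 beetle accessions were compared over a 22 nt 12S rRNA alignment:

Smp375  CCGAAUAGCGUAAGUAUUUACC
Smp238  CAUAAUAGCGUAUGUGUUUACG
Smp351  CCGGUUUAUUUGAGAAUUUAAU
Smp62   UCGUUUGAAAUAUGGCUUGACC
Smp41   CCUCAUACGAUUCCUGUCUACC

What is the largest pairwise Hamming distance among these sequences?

Pairwise Hamming distances:
  Smp375 vs Smp238: 5
  Smp375 vs Smp351: 10
  Smp375 vs Smp62: 11
  Smp375 vs Smp41: 10
  Smp238 vs Smp351: 14
  Smp238 vs Smp62: 13
  Smp238 vs Smp41: 10
  Smp351 vs Smp62: 12
  Smp351 vs Smp41: 15
  Smp62 vs Smp41: 14
The largest is 15, between Smp351 and Smp41.

15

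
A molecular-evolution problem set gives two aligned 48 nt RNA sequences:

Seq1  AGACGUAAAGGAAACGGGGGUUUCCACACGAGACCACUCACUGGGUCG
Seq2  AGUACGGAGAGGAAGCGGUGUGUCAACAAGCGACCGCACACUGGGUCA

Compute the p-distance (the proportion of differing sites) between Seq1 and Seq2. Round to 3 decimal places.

Differing sites — 3:A/U; 4:C/A; 5:G/C; 6:U/G; 7:A/G; 9:A/G; 10:G/A; 12:A/G; 15:C/G; 16:G/C; 19:G/U; 22:U/G; 25:C/A; 29:C/A; 31:A/C; 36:A/G; 38:U/A; 48:G/A.
There are 18 differences over 48 sites, so p = 18/48 = 0.375.

0.375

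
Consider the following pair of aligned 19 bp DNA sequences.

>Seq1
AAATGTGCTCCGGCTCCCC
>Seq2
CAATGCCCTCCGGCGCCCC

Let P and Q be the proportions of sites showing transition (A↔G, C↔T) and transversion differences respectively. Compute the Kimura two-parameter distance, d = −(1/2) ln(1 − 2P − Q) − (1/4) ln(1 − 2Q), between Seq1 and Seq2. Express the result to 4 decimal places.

0.2476

Mismatches occur at site 1 (A/C, transversion), site 6 (T/C, transition), site 7 (G/C, transversion), site 15 (T/G, transversion).
Of the 4 differences, 1 transition and 3 transversions over 19 sites: P = 1/19 = 0.052632, Q = 3/19 = 0.157895.
d = −0.5·ln(0.736841) − 0.25·ln(0.684210) = −0.5·(-0.305383) − 0.25·(-0.379490) = 0.2476.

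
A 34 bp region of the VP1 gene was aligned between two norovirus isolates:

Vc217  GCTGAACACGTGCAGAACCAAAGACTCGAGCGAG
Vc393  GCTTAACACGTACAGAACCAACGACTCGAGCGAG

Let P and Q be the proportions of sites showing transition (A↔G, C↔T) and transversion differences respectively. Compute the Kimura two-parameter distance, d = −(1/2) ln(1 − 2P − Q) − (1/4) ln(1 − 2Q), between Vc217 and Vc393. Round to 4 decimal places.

The sequences differ at positions 4 (G/T, transversion), 12 (G/A, transition), 22 (A/C, transversion).
Of the 3 differences, 1 transition and 2 transversions over 34 sites: P = 1/34 = 0.029412, Q = 2/34 = 0.058824.
d = −0.5·ln(0.882352) − 0.25·ln(0.882352) = −0.5·(-0.125164) − 0.25·(-0.125164) = 0.0939.

0.0939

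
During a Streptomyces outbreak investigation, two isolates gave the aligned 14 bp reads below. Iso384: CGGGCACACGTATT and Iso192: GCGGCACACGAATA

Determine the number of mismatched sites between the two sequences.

The sequences differ at positions 1 (C/G), 2 (G/C), 11 (T/A), 14 (T/A).
That gives 4 mismatches out of 14 aligned sites, so the Hamming distance is 4.

4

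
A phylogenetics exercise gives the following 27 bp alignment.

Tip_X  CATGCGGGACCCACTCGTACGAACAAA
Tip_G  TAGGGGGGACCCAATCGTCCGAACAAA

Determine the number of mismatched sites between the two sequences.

5

Mismatches occur at site 1 (C→T), site 3 (T→G), site 5 (C→G), site 14 (C→A), site 19 (A→C).
That gives 5 mismatches out of 27 aligned sites, so the Hamming distance is 5.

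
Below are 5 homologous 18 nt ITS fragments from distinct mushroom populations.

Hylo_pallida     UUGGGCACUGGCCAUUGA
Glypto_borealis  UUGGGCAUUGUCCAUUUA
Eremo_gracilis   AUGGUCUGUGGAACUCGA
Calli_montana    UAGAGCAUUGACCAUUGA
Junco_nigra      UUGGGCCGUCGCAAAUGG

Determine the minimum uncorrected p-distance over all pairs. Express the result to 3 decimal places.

0.167

Pairwise Hamming distances:
  Hylo_pallida vs Glypto_borealis: 3
  Hylo_pallida vs Eremo_gracilis: 8
  Hylo_pallida vs Calli_montana: 4
  Hylo_pallida vs Junco_nigra: 6
  Glypto_borealis vs Eremo_gracilis: 10
  Glypto_borealis vs Calli_montana: 4
  Glypto_borealis vs Junco_nigra: 8
  Eremo_gracilis vs Calli_montana: 11
  Eremo_gracilis vs Junco_nigra: 9
  Calli_montana vs Junco_nigra: 9
The smallest is 3 mismatches, between Hylo_pallida and Glypto_borealis; p = 3/18 = 0.167.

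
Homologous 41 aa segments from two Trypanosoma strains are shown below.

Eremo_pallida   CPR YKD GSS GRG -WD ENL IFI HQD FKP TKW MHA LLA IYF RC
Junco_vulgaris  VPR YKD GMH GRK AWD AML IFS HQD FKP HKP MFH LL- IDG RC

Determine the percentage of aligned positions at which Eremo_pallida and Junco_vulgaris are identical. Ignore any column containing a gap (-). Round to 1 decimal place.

66.7%

Excluding the 2 gap columns leaves 39 comparable sites.
Differing sites — 1:C/V; 8:S/M; 9:S/H; 12:G/K; 16:E/A; 17:N/M; 21:I/S; 28:T/H; 30:W/P; 32:H/F; 33:A/H; 38:Y/D; 39:F/G.
26 of the 39 comparable sites match, so the percent identity is 26/39 × 100 = 66.7%.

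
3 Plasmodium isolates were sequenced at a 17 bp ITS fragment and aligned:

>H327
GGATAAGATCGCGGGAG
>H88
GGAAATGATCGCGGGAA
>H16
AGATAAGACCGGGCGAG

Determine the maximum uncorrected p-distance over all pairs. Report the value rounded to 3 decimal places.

0.412

Pairwise Hamming distances:
  H327 vs H88: 3
  H327 vs H16: 4
  H88 vs H16: 7
The largest is 7 mismatches, between H88 and H16; p = 7/17 = 0.412.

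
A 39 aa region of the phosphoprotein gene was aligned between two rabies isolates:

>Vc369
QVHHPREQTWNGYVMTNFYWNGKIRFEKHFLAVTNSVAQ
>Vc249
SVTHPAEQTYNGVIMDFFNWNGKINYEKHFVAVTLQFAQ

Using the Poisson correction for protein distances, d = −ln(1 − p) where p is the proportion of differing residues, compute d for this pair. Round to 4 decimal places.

0.4855

Mismatches occur at site 1 (Q→S), site 3 (H→T), site 6 (R→A), site 10 (W→Y), site 13 (Y→V), site 14 (V→I), site 16 (T→D), site 17 (N→F), site 19 (Y→N), site 25 (R→N), site 26 (F→Y), site 31 (L→V), site 35 (N→L), site 36 (S→Q), site 37 (V→F).
p = 15/39 = 0.384615.
d = −ln(1 − 0.384615) = −ln(0.615385) = 0.4855.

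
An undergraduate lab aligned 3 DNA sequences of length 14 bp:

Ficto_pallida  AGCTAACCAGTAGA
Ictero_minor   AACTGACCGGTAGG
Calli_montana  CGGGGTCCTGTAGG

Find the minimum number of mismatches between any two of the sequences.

4

Pairwise Hamming distances:
  Ficto_pallida vs Ictero_minor: 4
  Ficto_pallida vs Calli_montana: 7
  Ictero_minor vs Calli_montana: 6
The smallest is 4, between Ficto_pallida and Ictero_minor.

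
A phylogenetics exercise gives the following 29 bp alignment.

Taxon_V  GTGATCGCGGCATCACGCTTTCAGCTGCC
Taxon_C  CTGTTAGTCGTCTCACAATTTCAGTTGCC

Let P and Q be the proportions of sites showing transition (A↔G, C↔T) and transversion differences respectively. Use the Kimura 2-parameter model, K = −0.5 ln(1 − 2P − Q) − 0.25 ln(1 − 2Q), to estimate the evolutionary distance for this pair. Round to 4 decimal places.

0.4631

Differing sites — 1:G/C (Tv); 4:A/T (Tv); 6:C/A (Tv); 8:C/T (Ti); 9:G/C (Tv); 11:C/T (Ti); 12:A/C (Tv); 17:G/A (Ti); 18:C/A (Tv); 25:C/T (Ti).
Of the 10 differences, 4 transitions and 6 transversions over 29 sites: P = 4/29 = 0.137931, Q = 6/29 = 0.206897.
d = −0.5·ln(0.517241) − 0.25·ln(0.586206) = −0.5·(-0.659246) − 0.25·(-0.534084) = 0.4631.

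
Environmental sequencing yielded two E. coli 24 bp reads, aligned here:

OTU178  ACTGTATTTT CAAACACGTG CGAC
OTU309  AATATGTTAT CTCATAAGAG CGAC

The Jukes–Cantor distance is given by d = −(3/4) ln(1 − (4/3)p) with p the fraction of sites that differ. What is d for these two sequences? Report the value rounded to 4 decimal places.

0.5199

The sequences differ at positions 2 (C/A), 4 (G/A), 6 (A/G), 9 (T/A), 12 (A/T), 13 (A/C), 15 (C/T), 17 (C/A), 19 (T/A).
p = 9/24 = 0.375000.
d = −0.75 · ln(1 − (4/3)·0.375000) = −0.75 · ln(0.500000) = −0.75 · (-0.693147) = 0.5199.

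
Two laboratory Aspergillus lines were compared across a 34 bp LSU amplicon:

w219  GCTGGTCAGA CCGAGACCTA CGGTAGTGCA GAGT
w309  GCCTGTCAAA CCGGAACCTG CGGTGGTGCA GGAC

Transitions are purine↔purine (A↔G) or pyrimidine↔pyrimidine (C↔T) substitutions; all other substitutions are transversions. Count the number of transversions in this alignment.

1

Differing sites — 3:T/C (Ti); 4:G/T (Tv); 9:G/A (Ti); 14:A/G (Ti); 15:G/A (Ti); 20:A/G (Ti); 25:A/G (Ti); 32:A/G (Ti); 33:G/A (Ti); 34:T/C (Ti).
Of the 10 differences, 9 transitions and 1 transversion, so the answer is 1.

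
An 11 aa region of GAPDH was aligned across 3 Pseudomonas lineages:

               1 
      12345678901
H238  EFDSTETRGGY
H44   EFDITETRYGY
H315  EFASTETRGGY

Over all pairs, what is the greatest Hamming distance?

3

Pairwise Hamming distances:
  H238 vs H44: 2
  H238 vs H315: 1
  H44 vs H315: 3
The largest is 3, between H44 and H315.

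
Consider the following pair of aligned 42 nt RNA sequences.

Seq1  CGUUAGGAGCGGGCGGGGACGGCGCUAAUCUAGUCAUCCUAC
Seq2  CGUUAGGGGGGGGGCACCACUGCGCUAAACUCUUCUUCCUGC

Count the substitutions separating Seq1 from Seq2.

Differing sites — 8:A/G; 10:C/G; 14:C/G; 15:G/C; 16:G/A; 17:G/C; 18:G/C; 21:G/U; 29:U/A; 32:A/C; 33:G/U; 36:A/U; 41:A/G.
That gives 13 mismatches out of 42 aligned sites, so the Hamming distance is 13.

13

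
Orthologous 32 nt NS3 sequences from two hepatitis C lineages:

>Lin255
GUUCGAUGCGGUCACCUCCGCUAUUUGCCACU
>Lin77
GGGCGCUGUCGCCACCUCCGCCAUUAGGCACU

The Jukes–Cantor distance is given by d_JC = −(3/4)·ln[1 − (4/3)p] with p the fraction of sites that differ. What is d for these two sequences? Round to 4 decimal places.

0.3525

Differing sites — 2:U/G; 3:U/G; 6:A/C; 9:C/U; 10:G/C; 12:U/C; 22:U/C; 26:U/A; 28:C/G.
p = 9/32 = 0.281250.
d = −0.75 · ln(1 − (4/3)·0.281250) = −0.75 · ln(0.625000) = −0.75 · (-0.470004) = 0.3525.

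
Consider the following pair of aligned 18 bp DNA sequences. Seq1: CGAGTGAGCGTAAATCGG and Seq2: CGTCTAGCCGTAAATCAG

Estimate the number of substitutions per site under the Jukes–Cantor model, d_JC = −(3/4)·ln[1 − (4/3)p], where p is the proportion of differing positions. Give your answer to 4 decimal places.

0.4408

Differing sites — 3:A/T; 4:G/C; 6:G/A; 7:A/G; 8:G/C; 17:G/A.
p = 6/18 = 0.333333.
d = −0.75 · ln(1 − (4/3)·0.333333) = −0.75 · ln(0.555556) = −0.75 · (-0.587786) = 0.4408.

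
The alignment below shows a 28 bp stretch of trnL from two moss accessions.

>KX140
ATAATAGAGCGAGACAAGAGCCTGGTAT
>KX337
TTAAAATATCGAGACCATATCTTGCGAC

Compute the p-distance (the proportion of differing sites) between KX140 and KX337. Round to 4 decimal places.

The sequences differ at positions 1 (A/T), 5 (T/A), 7 (G/T), 9 (G/T), 16 (A/C), 18 (G/T), 20 (G/T), 22 (C/T), 25 (G/C), 26 (T/G), 28 (T/C).
There are 11 differences over 28 sites, so p = 11/28 = 0.3929.

0.3929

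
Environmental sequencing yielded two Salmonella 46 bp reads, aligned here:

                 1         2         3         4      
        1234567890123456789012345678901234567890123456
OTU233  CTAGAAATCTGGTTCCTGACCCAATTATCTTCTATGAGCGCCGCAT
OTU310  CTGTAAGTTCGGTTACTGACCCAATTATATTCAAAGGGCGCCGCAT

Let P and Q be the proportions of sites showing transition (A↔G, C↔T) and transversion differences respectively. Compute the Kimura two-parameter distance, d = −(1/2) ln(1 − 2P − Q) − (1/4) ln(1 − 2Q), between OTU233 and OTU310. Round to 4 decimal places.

0.2586

The sequences differ at positions 3 (A/G, transition), 4 (G/T, transversion), 7 (A/G, transition), 9 (C/T, transition), 10 (T/C, transition), 15 (C/A, transversion), 29 (C/A, transversion), 33 (T/A, transversion), 35 (T/A, transversion), 37 (A/G, transition).
Of the 10 differences, 5 transitions and 5 transversions over 46 sites: P = 5/46 = 0.108696, Q = 5/46 = 0.108696.
d = −0.5·ln(0.673912) − 0.25·ln(0.782608) = −0.5·(-0.394656) − 0.25·(-0.245123) = 0.2586.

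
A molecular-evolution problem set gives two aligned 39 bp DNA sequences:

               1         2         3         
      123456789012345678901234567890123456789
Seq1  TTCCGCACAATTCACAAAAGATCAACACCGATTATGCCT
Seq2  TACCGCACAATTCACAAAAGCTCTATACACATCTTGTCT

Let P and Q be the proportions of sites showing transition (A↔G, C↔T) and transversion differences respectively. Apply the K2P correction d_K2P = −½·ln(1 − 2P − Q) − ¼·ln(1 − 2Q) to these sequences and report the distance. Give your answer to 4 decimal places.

0.2758

Differing sites — 2:T/A (Tv); 21:A/C (Tv); 24:A/T (Tv); 26:C/T (Ti); 29:C/A (Tv); 30:G/C (Tv); 33:T/C (Ti); 34:A/T (Tv); 37:C/T (Ti).
Of the 9 differences, 3 transitions and 6 transversions over 39 sites: P = 3/39 = 0.076923, Q = 6/39 = 0.153846.
d = −0.5·ln(0.692308) − 0.25·ln(0.692308) = −0.5·(-0.367724) − 0.25·(-0.367724) = 0.2758.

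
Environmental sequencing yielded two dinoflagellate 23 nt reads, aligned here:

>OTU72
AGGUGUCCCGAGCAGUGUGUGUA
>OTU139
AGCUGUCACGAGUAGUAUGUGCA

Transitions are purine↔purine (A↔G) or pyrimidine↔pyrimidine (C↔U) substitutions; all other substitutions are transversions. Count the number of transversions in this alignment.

Mismatches occur at site 3 (G↔C, transversion), site 8 (C↔A, transversion), site 13 (C↔U, transition), site 17 (G↔A, transition), site 22 (U↔C, transition).
Of the 5 differences, 3 transitions and 2 transversions, so the answer is 2.

2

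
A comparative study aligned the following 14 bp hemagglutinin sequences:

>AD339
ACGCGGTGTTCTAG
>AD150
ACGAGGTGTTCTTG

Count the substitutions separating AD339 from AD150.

Differing sites — 4:C/A; 13:A/T.
That gives 2 mismatches out of 14 aligned sites, so the Hamming distance is 2.

2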